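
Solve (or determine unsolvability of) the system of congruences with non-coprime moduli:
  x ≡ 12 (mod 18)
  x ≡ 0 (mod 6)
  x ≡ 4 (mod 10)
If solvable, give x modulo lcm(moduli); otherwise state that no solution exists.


Moduli 18, 6, 10 are not pairwise coprime, so CRT works modulo lcm(m_i) when all pairwise compatibility conditions hold.
Pairwise compatibility: gcd(m_i, m_j) must divide a_i - a_j for every pair.
Merge one congruence at a time:
  Start: x ≡ 12 (mod 18).
  Combine with x ≡ 0 (mod 6): gcd(18, 6) = 6; 0 - 12 = -12, which IS divisible by 6, so compatible.
    Write x = 12 + 18·t and substitute into x ≡ 0 (mod 6): 18·t ≡ 0 − 12 = -12 (mod 6).
    Divide the congruence (and modulus) by g = 6: 3·t ≡ -2 (mod 1).
    Modulo 1 every t works; take t = 0.
    Then x = 12 + 18·0 = 12, valid modulo lcm(18, 6) = 18: x ≡ 12 (mod 18).
  Combine with x ≡ 4 (mod 10): gcd(18, 10) = 2; 4 - 12 = -8, which IS divisible by 2, so compatible.
    Write x = 12 + 18·t and substitute into x ≡ 4 (mod 10): 18·t ≡ 4 − 12 = -8 (mod 10).
    Divide the congruence (and modulus) by g = 2: 9·t ≡ -4 (mod 5).
    Reduce coefficients mod 5: 4·t ≡ 1 (mod 5).
    The inverse of 4 mod 5 is 4 (since 4·4 = 16 = 3·5 + 1), so t ≡ 4·1 = 4 ≡ 4 (mod 5).
    Then x = 12 + 18·4 = 84, valid modulo lcm(18, 10) = 90: x ≡ 84 (mod 90).
Verify: 84 mod 18 = 12, 84 mod 6 = 0, 84 mod 10 = 4.

x ≡ 84 (mod 90).


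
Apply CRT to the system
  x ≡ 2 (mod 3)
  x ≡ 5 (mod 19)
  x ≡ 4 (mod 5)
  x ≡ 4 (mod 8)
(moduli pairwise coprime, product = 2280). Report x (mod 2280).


Product of moduli M = 3 · 19 · 5 · 8 = 2280.
Merge one congruence at a time:
  Start: x ≡ 2 (mod 3).
  Combine with x ≡ 5 (mod 19); new modulus lcm = 57.
    Write x = 2 + 3·t and substitute into x ≡ 5 (mod 19): 3·t ≡ 5 − 2 = 3 (mod 19).
    The inverse of 3 mod 19 is 13 (since 3·13 = 39 = 2·19 + 1), so t ≡ 13·3 = 39 ≡ 1 (mod 19).
    Then x = 2 + 3·1 = 5, valid modulo lcm(3, 19) = 57: x ≡ 5 (mod 57).
  Combine with x ≡ 4 (mod 5); new modulus lcm = 285.
    Write x = 5 + 57·t and substitute into x ≡ 4 (mod 5): 57·t ≡ 4 − 5 = -1 (mod 5).
    Reduce coefficients mod 5: 2·t ≡ 4 (mod 5).
    The inverse of 2 mod 5 is 3 (since 2·3 = 6 = 1·5 + 1), so t ≡ 3·4 = 12 ≡ 2 (mod 5).
    Then x = 5 + 57·2 = 119, valid modulo lcm(57, 5) = 285: x ≡ 119 (mod 285).
  Combine with x ≡ 4 (mod 8); new modulus lcm = 2280.
    Write x = 119 + 285·t and substitute into x ≡ 4 (mod 8): 285·t ≡ 4 − 119 = -115 (mod 8).
    Reduce coefficients mod 8: 5·t ≡ 5 (mod 8).
    The inverse of 5 mod 8 is 5 (since 5·5 = 25 = 3·8 + 1), so t ≡ 5·5 = 25 ≡ 1 (mod 8).
    Then x = 119 + 285·1 = 404, valid modulo lcm(285, 8) = 2280: x ≡ 404 (mod 2280).
Verify against each original: 404 mod 3 = 2, 404 mod 19 = 5, 404 mod 5 = 4, 404 mod 8 = 4.

x ≡ 404 (mod 2280).


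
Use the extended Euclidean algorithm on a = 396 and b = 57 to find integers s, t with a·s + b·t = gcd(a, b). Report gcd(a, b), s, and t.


Euclidean algorithm on (396, 57) — divide until remainder is 0:
  396 = 6 · 57 + 54
  57 = 1 · 54 + 3
  54 = 18 · 3 + 0
gcd(396, 57) = 3.
Track Bezout coefficients alongside the remainders: start with r₀ = 396 = a·1 + b·0 (s = 1, t = 0) and r₁ = 57 = a·0 + b·1 (s = 0, t = 1); each new remainder r_{k+1} = r_{k-1} − q_k·r_k inherits s_{k+1} = s_{k-1} − q_k·s_k, t_{k+1} = t_{k-1} − q_k·t_k, so r_k = a·s_k + b·t_k at every step:
  q = 6: r = 54, s = 1 − 6·0 = 1, t = 0 − 6·1 = -6  (check: 396·1 + 57·(-6) = 54)
  q = 1: r = 3, s = 0 − 1·1 = -1, t = 1 − 1·(-6) = 7  (check: 396·(-1) + 57·7 = 3)
The row with r = 3 (the gcd) gives the Bezout coefficients s = -1, t = 7.
Result: 396 · (-1) + 57 · (7) = 3.

gcd(396, 57) = 3; s = -1, t = 7 (check: 396·(-1) + 57·7 = 3).


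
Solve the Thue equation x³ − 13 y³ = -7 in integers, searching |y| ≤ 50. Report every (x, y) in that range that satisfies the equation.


The equation is x³ - 13y³ = -7. For fixed y, x³ = 13·y³ − 7, so a solution requires the RHS to be a perfect cube.
Strategy: iterate y from -50 to 50, compute RHS = 13·y³ − 7, and check whether it is a (positive or negative) perfect cube.
Check small values of y:
  y = 0: RHS = -7 is not a perfect cube.
  y = 1: RHS = 6 is not a perfect cube.
  y = -1: RHS = -20 is not a perfect cube.
  y = 2: RHS = 97 is not a perfect cube.
  y = -2: RHS = -111 is not a perfect cube.
  y = 3: RHS = 344 is not a perfect cube.
  y = -3: RHS = -358 is not a perfect cube.
Continuing the search up to |y| = 50 finds no solutions either.
No (x, y) in the scanned range satisfies the equation.

No integer solutions with |y| ≤ 50.


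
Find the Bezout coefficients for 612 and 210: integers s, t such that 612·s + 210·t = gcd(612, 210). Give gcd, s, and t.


Euclidean algorithm on (612, 210) — divide until remainder is 0:
  612 = 2 · 210 + 192
  210 = 1 · 192 + 18
  192 = 10 · 18 + 12
  18 = 1 · 12 + 6
  12 = 2 · 6 + 0
gcd(612, 210) = 6.
Track Bezout coefficients alongside the remainders: start with r₀ = 612 = a·1 + b·0 (s = 1, t = 0) and r₁ = 210 = a·0 + b·1 (s = 0, t = 1); each new remainder r_{k+1} = r_{k-1} − q_k·r_k inherits s_{k+1} = s_{k-1} − q_k·s_k, t_{k+1} = t_{k-1} − q_k·t_k, so r_k = a·s_k + b·t_k at every step:
  q = 2: r = 192, s = 1 − 2·0 = 1, t = 0 − 2·1 = -2  (check: 612·1 + 210·(-2) = 192)
  q = 1: r = 18, s = 0 − 1·1 = -1, t = 1 − 1·(-2) = 3  (check: 612·(-1) + 210·3 = 18)
  q = 10: r = 12, s = 1 − 10·(-1) = 11, t = -2 − 10·3 = -32  (check: 612·11 + 210·(-32) = 12)
  q = 1: r = 6, s = -1 − 1·11 = -12, t = 3 − 1·(-32) = 35  (check: 612·(-12) + 210·35 = 6)
The row with r = 6 (the gcd) gives the Bezout coefficients s = -12, t = 35.
Result: 612 · (-12) + 210 · (35) = 6.

gcd(612, 210) = 6; s = -12, t = 35 (check: 612·(-12) + 210·35 = 6).


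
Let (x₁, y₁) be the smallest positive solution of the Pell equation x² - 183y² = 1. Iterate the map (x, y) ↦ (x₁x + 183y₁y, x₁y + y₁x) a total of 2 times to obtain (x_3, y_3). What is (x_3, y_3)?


Step 1: Find the fundamental solution (x₁, y₁) of x² - 183y² = 1.
  Expand √183 as a continued fraction. a₀ = ⌊√183⌋ = 13; iterate m_{k+1} = d_k·a_k − m_k, d_{k+1} = (183 − m_{k+1}²)/d_k, a_{k+1} = ⌊(a₀ + m_{k+1})/d_{k+1}⌋ (starting m₀ = 0, d₀ = 1), with convergents p_k = a_k·p_{k-1} + p_{k-2}, q_k = a_k·q_{k-1} + q_{k-2} (p₋₁ = 1, q₋₁ = 0):
  k = 0: a₀ = 13; p₀/q₀ = 13/1; p₀² − 183·q₀² = 169 − 183 = -14.
  k = 1: m = 13, d = 14, a = ⌊(13 + 13)/14⌋ = 1; p/q = (1·13 + 1)/(1·1 + 0) = 14/1; p² − 183·q² = 196 − 183 = 13.
  k = 2: m = 1, d = 13, a = ⌊(13 + 1)/13⌋ = 1; p/q = (1·14 + 13)/(1·1 + 1) = 27/2; p² − 183·q² = 729 − 732 = -3.
  k = 3: m = 12, d = 3, a = ⌊(13 + 12)/3⌋ = 8; p/q = (8·27 + 14)/(8·2 + 1) = 230/17; p² − 183·q² = 52900 − 52887 = 13.
  k = 4: m = 12, d = 13, a = ⌊(13 + 12)/13⌋ = 1; p/q = (1·230 + 27)/(1·17 + 2) = 257/19; p² − 183·q² = 66049 − 66063 = -14.
  k = 5: m = 1, d = 14, a = ⌊(13 + 1)/14⌋ = 1; p/q = (1·257 + 230)/(1·19 + 17) = 487/36; p² − 183·q² = 237169 − 237168 = 1.
  The first convergent with p² − 183·q² = 1 gives the fundamental solution (x₁, y₁) = (487, 36).
Step 2: Apply the recurrence (x_{n+1}, y_{n+1}) = (x₁x_n + 183y₁y_n, x₁y_n + y₁x_n) repeatedly.
  From (x_1, y_1) = (487, 36): x_2 = 487·487 + 183·36·36 = 474337; y_2 = 487·36 + 36·487 = 35064.
  From (x_2, y_2) = (474337, 35064): x_3 = 487·474337 + 183·36·35064 = 462003751; y_3 = 487·35064 + 36·474337 = 34152300.
Step 3: Verify x_3² - 183·y_3² = 213447465938070001 - 213447465938070000 = 1 (should be 1). ✓

(x_1, y_1) = (487, 36); (x_3, y_3) = (462003751, 34152300).


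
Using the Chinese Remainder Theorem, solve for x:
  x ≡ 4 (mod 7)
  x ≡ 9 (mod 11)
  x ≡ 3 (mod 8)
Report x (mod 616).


Moduli 7, 11, 8 are pairwise coprime; by CRT there is a unique solution modulo M = 7 · 11 · 8 = 616.
Solve pairwise, accumulating the modulus:
  Start with x ≡ 4 (mod 7).
  Combine with x ≡ 9 (mod 11): since gcd(7, 11) = 1, we get a unique residue mod 77.
    Write x = 4 + 7·t and substitute into x ≡ 9 (mod 11): 7·t ≡ 9 − 4 = 5 (mod 11).
    The inverse of 7 mod 11 is 8 (since 7·8 = 56 = 5·11 + 1), so t ≡ 8·5 = 40 ≡ 7 (mod 11).
    Then x = 4 + 7·7 = 53, valid modulo lcm(7, 11) = 77: x ≡ 53 (mod 77).
  Combine with x ≡ 3 (mod 8): since gcd(77, 8) = 1, we get a unique residue mod 616.
    Write x = 53 + 77·t and substitute into x ≡ 3 (mod 8): 77·t ≡ 3 − 53 = -50 (mod 8).
    Reduce coefficients mod 8: 5·t ≡ 6 (mod 8).
    The inverse of 5 mod 8 is 5 (since 5·5 = 25 = 3·8 + 1), so t ≡ 5·6 = 30 ≡ 6 (mod 8).
    Then x = 53 + 77·6 = 515, valid modulo lcm(77, 8) = 616: x ≡ 515 (mod 616).
Verify: 515 mod 7 = 4 ✓, 515 mod 11 = 9 ✓, 515 mod 8 = 3 ✓.

x ≡ 515 (mod 616).


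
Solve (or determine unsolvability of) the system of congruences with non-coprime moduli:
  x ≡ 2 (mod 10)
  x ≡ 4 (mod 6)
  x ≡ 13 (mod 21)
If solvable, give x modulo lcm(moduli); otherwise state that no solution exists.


Moduli 10, 6, 21 are not pairwise coprime, so CRT works modulo lcm(m_i) when all pairwise compatibility conditions hold.
Pairwise compatibility: gcd(m_i, m_j) must divide a_i - a_j for every pair.
Merge one congruence at a time:
  Start: x ≡ 2 (mod 10).
  Combine with x ≡ 4 (mod 6): gcd(10, 6) = 2; 4 - 2 = 2, which IS divisible by 2, so compatible.
    Write x = 2 + 10·t and substitute into x ≡ 4 (mod 6): 10·t ≡ 4 − 2 = 2 (mod 6).
    Divide the congruence (and modulus) by g = 2: 5·t ≡ 1 (mod 3).
    Reduce coefficients mod 3: 2·t ≡ 1 (mod 3).
    The inverse of 2 mod 3 is 2 (since 2·2 = 4 = 1·3 + 1), so t ≡ 2·1 = 2 ≡ 2 (mod 3).
    Then x = 2 + 10·2 = 22, valid modulo lcm(10, 6) = 30: x ≡ 22 (mod 30).
  Combine with x ≡ 13 (mod 21): gcd(30, 21) = 3; 13 - 22 = -9, which IS divisible by 3, so compatible.
    Write x = 22 + 30·t and substitute into x ≡ 13 (mod 21): 30·t ≡ 13 − 22 = -9 (mod 21).
    Divide the congruence (and modulus) by g = 3: 10·t ≡ -3 (mod 7).
    Reduce coefficients mod 7: 3·t ≡ 4 (mod 7).
    The inverse of 3 mod 7 is 5 (since 3·5 = 15 = 2·7 + 1), so t ≡ 5·4 = 20 ≡ 6 (mod 7).
    Then x = 22 + 30·6 = 202, valid modulo lcm(30, 21) = 210: x ≡ 202 (mod 210).
Verify: 202 mod 10 = 2, 202 mod 6 = 4, 202 mod 21 = 13.

x ≡ 202 (mod 210).


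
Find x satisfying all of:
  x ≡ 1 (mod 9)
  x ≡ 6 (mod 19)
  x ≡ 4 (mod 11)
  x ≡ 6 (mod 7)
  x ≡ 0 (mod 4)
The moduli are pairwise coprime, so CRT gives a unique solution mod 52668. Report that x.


Product of moduli M = 9 · 19 · 11 · 7 · 4 = 52668.
Merge one congruence at a time:
  Start: x ≡ 1 (mod 9).
  Combine with x ≡ 6 (mod 19); new modulus lcm = 171.
    Write x = 1 + 9·t and substitute into x ≡ 6 (mod 19): 9·t ≡ 6 − 1 = 5 (mod 19).
    The inverse of 9 mod 19 is 17 (since 9·17 = 153 = 8·19 + 1), so t ≡ 17·5 = 85 ≡ 9 (mod 19).
    Then x = 1 + 9·9 = 82, valid modulo lcm(9, 19) = 171: x ≡ 82 (mod 171).
  Combine with x ≡ 4 (mod 11); new modulus lcm = 1881.
    Write x = 82 + 171·t and substitute into x ≡ 4 (mod 11): 171·t ≡ 4 − 82 = -78 (mod 11).
    Reduce coefficients mod 11: 6·t ≡ 10 (mod 11).
    The inverse of 6 mod 11 is 2 (since 6·2 = 12 = 1·11 + 1), so t ≡ 2·10 = 20 ≡ 9 (mod 11).
    Then x = 82 + 171·9 = 1621, valid modulo lcm(171, 11) = 1881: x ≡ 1621 (mod 1881).
  Combine with x ≡ 6 (mod 7); new modulus lcm = 13167.
    Write x = 1621 + 1881·t and substitute into x ≡ 6 (mod 7): 1881·t ≡ 6 − 1621 = -1615 (mod 7).
    Reduce coefficients mod 7: 5·t ≡ 2 (mod 7).
    The inverse of 5 mod 7 is 3 (since 5·3 = 15 = 2·7 + 1), so t ≡ 3·2 = 6 ≡ 6 (mod 7).
    Then x = 1621 + 1881·6 = 12907, valid modulo lcm(1881, 7) = 13167: x ≡ 12907 (mod 13167).
  Combine with x ≡ 0 (mod 4); new modulus lcm = 52668.
    Write x = 12907 + 13167·t and substitute into x ≡ 0 (mod 4): 13167·t ≡ 0 − 12907 = -12907 (mod 4).
    Reduce coefficients mod 4: 3·t ≡ 1 (mod 4).
    The inverse of 3 mod 4 is 3 (since 3·3 = 9 = 2·4 + 1), so t ≡ 3·1 = 3 ≡ 3 (mod 4).
    Then x = 12907 + 13167·3 = 52408, valid modulo lcm(13167, 4) = 52668: x ≡ 52408 (mod 52668).
Verify against each original: 52408 mod 9 = 1, 52408 mod 19 = 6, 52408 mod 11 = 4, 52408 mod 7 = 6, 52408 mod 4 = 0.

x ≡ 52408 (mod 52668).


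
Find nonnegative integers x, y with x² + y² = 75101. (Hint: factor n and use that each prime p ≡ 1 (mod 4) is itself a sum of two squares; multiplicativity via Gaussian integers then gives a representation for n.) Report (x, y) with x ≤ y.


Step 1: Factor n = 75101 = 13 · 53 · 109.
Step 2: Check the mod-4 condition on each prime factor: 13 ≡ 1 (mod 4), exponent 1; 53 ≡ 1 (mod 4), exponent 1; 109 ≡ 1 (mod 4), exponent 1.
All primes ≡ 3 (mod 4) appear to even exponent (or don't appear), so by the two-squares theorem n IS expressible as a sum of two squares.
Step 3: Build a representation. Here n = 13 · 53 · 109 is a product of primes ≡ 1 (mod 4). Each prime p ≡ 1 (mod 4) is itself a sum of two squares; find a² by testing p − a² for a perfect square:
  13: 13 − 1² = 12, 13 − 2² = 9 = 3² ⇒ 13 = 2² + 3².
  53: 53 − 1² = 52, 53 − 2² = 49 = 7² ⇒ 53 = 2² + 7².
  109: 109 − 1² = 108, 109 − 2² = 105, 109 − 3² = 100 = 10² ⇒ 109 = 3² + 10².
  Combine using the Brahmagupta–Fibonacci identity (a² + b²)(c² + d²) = (ac − bd)² + (ad + bc)² = (ac + bd)² + (ad − bc)²:
  13 · 53 = 689: from (2² + 3²)(2² + 7²), take (2·2 − 3·7, 2·7 + 3·2) = (4 − 21, 14 + 6) = (-17, 20); dropping signs (only squares matter) gives (17, 20); check 17² + 20² = 289 + 400 = 689 ✓.
  689 · 109 = 75101: from (17² + 20²)(3² + 10²), take (17·3 − 20·10, 17·10 + 20·3) = (51 − 200, 170 + 60) = (-149, 230); dropping signs (only squares matter) gives (149, 230); check 149² + 230² = 22201 + 52900 = 75101 ✓.
Step 4: Order so x ≤ y and verify: 149² + 230² = 22201 + 52900 = 75101 = n. ✓

n = 75101 = 149² + 230² (one valid representation with x ≤ y).


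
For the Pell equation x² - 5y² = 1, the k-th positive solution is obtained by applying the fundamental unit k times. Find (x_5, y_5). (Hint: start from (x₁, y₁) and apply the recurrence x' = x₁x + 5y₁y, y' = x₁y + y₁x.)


Step 1: Find the fundamental solution (x₁, y₁) of x² - 5y² = 1.
  Expand √5 as a continued fraction. a₀ = ⌊√5⌋ = 2; iterate m_{k+1} = d_k·a_k − m_k, d_{k+1} = (5 − m_{k+1}²)/d_k, a_{k+1} = ⌊(a₀ + m_{k+1})/d_{k+1}⌋ (starting m₀ = 0, d₀ = 1), with convergents p_k = a_k·p_{k-1} + p_{k-2}, q_k = a_k·q_{k-1} + q_{k-2} (p₋₁ = 1, q₋₁ = 0):
  k = 0: a₀ = 2; p₀/q₀ = 2/1; p₀² − 5·q₀² = 4 − 5 = -1.
  k = 1: m = 2, d = 1, a = ⌊(2 + 2)/1⌋ = 4; p/q = (4·2 + 1)/(4·1 + 0) = 9/4; p² − 5·q² = 81 − 80 = 1.
  The first convergent with p² − 5·q² = 1 gives the fundamental solution (x₁, y₁) = (9, 4).
Step 2: Apply the recurrence (x_{n+1}, y_{n+1}) = (x₁x_n + 5y₁y_n, x₁y_n + y₁x_n) repeatedly.
  From (x_1, y_1) = (9, 4): x_2 = 9·9 + 5·4·4 = 161; y_2 = 9·4 + 4·9 = 72.
  From (x_2, y_2) = (161, 72): x_3 = 9·161 + 5·4·72 = 2889; y_3 = 9·72 + 4·161 = 1292.
  From (x_3, y_3) = (2889, 1292): x_4 = 9·2889 + 5·4·1292 = 51841; y_4 = 9·1292 + 4·2889 = 23184.
  From (x_4, y_4) = (51841, 23184): x_5 = 9·51841 + 5·4·23184 = 930249; y_5 = 9·23184 + 4·51841 = 416020.
Step 3: Verify x_5² - 5·y_5² = 865363202001 - 865363202000 = 1 (should be 1). ✓

(x_1, y_1) = (9, 4); (x_5, y_5) = (930249, 416020).


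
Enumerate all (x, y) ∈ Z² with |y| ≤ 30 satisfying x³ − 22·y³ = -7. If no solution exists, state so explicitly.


The equation is x³ - 22y³ = -7. For fixed y, x³ = 22·y³ − 7, so a solution requires the RHS to be a perfect cube.
Strategy: iterate y from -30 to 30, compute RHS = 22·y³ − 7, and check whether it is a (positive or negative) perfect cube.
Check small values of y:
  y = 0: RHS = -7 is not a perfect cube.
  y = 1: RHS = 15 is not a perfect cube.
  y = -1: RHS = -29 is not a perfect cube.
  y = 2: RHS = 169 is not a perfect cube.
  y = -2: RHS = -183 is not a perfect cube.
  y = 3: RHS = 587 is not a perfect cube.
  y = -3: RHS = -601 is not a perfect cube.
Continuing the search up to |y| = 30 finds no solutions either.
No (x, y) in the scanned range satisfies the equation.

No integer solutions with |y| ≤ 30.


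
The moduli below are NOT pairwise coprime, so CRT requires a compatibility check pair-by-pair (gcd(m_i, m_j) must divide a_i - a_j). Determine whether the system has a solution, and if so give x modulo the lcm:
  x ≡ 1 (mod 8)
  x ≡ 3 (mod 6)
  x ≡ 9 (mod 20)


Moduli 8, 6, 20 are not pairwise coprime, so CRT works modulo lcm(m_i) when all pairwise compatibility conditions hold.
Pairwise compatibility: gcd(m_i, m_j) must divide a_i - a_j for every pair.
Merge one congruence at a time:
  Start: x ≡ 1 (mod 8).
  Combine with x ≡ 3 (mod 6): gcd(8, 6) = 2; 3 - 1 = 2, which IS divisible by 2, so compatible.
    Write x = 1 + 8·t and substitute into x ≡ 3 (mod 6): 8·t ≡ 3 − 1 = 2 (mod 6).
    Divide the congruence (and modulus) by g = 2: 4·t ≡ 1 (mod 3).
    Reduce coefficients mod 3: 1·t ≡ 1 (mod 3).
    So t ≡ 1 (mod 3).
    Then x = 1 + 8·1 = 9, valid modulo lcm(8, 6) = 24: x ≡ 9 (mod 24).
  Combine with x ≡ 9 (mod 20): gcd(24, 20) = 4; 9 - 9 = 0, which IS divisible by 4, so compatible.
    Write x = 9 + 24·t and substitute into x ≡ 9 (mod 20): 24·t ≡ 9 − 9 = 0 (mod 20).
    Divide the congruence (and modulus) by g = 4: 6·t ≡ 0 (mod 5).
    Reduce coefficients mod 5: 1·t ≡ 0 (mod 5).
    So t ≡ 0 (mod 5).
    Then x = 9 + 24·0 = 9, valid modulo lcm(24, 20) = 120: x ≡ 9 (mod 120).
Verify: 9 mod 8 = 1, 9 mod 6 = 3, 9 mod 20 = 9.

x ≡ 9 (mod 120).


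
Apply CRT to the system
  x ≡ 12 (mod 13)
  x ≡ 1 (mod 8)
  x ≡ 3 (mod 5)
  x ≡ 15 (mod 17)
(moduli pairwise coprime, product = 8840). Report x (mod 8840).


Product of moduli M = 13 · 8 · 5 · 17 = 8840.
Merge one congruence at a time:
  Start: x ≡ 12 (mod 13).
  Combine with x ≡ 1 (mod 8); new modulus lcm = 104.
    Write x = 12 + 13·t and substitute into x ≡ 1 (mod 8): 13·t ≡ 1 − 12 = -11 (mod 8).
    Reduce coefficients mod 8: 5·t ≡ 5 (mod 8).
    The inverse of 5 mod 8 is 5 (since 5·5 = 25 = 3·8 + 1), so t ≡ 5·5 = 25 ≡ 1 (mod 8).
    Then x = 12 + 13·1 = 25, valid modulo lcm(13, 8) = 104: x ≡ 25 (mod 104).
  Combine with x ≡ 3 (mod 5); new modulus lcm = 520.
    Write x = 25 + 104·t and substitute into x ≡ 3 (mod 5): 104·t ≡ 3 − 25 = -22 (mod 5).
    Reduce coefficients mod 5: 4·t ≡ 3 (mod 5).
    The inverse of 4 mod 5 is 4 (since 4·4 = 16 = 3·5 + 1), so t ≡ 4·3 = 12 ≡ 2 (mod 5).
    Then x = 25 + 104·2 = 233, valid modulo lcm(104, 5) = 520: x ≡ 233 (mod 520).
  Combine with x ≡ 15 (mod 17); new modulus lcm = 8840.
    Write x = 233 + 520·t and substitute into x ≡ 15 (mod 17): 520·t ≡ 15 − 233 = -218 (mod 17).
    Reduce coefficients mod 17: 10·t ≡ 3 (mod 17).
    The inverse of 10 mod 17 is 12 (since 10·12 = 120 = 7·17 + 1), so t ≡ 12·3 = 36 ≡ 2 (mod 17).
    Then x = 233 + 520·2 = 1273, valid modulo lcm(520, 17) = 8840: x ≡ 1273 (mod 8840).
Verify against each original: 1273 mod 13 = 12, 1273 mod 8 = 1, 1273 mod 5 = 3, 1273 mod 17 = 15.

x ≡ 1273 (mod 8840).


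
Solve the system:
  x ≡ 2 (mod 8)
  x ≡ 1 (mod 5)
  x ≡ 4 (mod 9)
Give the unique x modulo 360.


Moduli 8, 5, 9 are pairwise coprime; by CRT there is a unique solution modulo M = 8 · 5 · 9 = 360.
Solve pairwise, accumulating the modulus:
  Start with x ≡ 2 (mod 8).
  Combine with x ≡ 1 (mod 5): since gcd(8, 5) = 1, we get a unique residue mod 40.
    Write x = 2 + 8·t and substitute into x ≡ 1 (mod 5): 8·t ≡ 1 − 2 = -1 (mod 5).
    Reduce coefficients mod 5: 3·t ≡ 4 (mod 5).
    The inverse of 3 mod 5 is 2 (since 3·2 = 6 = 1·5 + 1), so t ≡ 2·4 = 8 ≡ 3 (mod 5).
    Then x = 2 + 8·3 = 26, valid modulo lcm(8, 5) = 40: x ≡ 26 (mod 40).
  Combine with x ≡ 4 (mod 9): since gcd(40, 9) = 1, we get a unique residue mod 360.
    Write x = 26 + 40·t and substitute into x ≡ 4 (mod 9): 40·t ≡ 4 − 26 = -22 (mod 9).
    Reduce coefficients mod 9: 4·t ≡ 5 (mod 9).
    The inverse of 4 mod 9 is 7 (since 4·7 = 28 = 3·9 + 1), so t ≡ 7·5 = 35 ≡ 8 (mod 9).
    Then x = 26 + 40·8 = 346, valid modulo lcm(40, 9) = 360: x ≡ 346 (mod 360).
Verify: 346 mod 8 = 2 ✓, 346 mod 5 = 1 ✓, 346 mod 9 = 4 ✓.

x ≡ 346 (mod 360).


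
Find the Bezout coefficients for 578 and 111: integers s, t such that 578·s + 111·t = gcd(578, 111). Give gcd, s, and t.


Euclidean algorithm on (578, 111) — divide until remainder is 0:
  578 = 5 · 111 + 23
  111 = 4 · 23 + 19
  23 = 1 · 19 + 4
  19 = 4 · 4 + 3
  4 = 1 · 3 + 1
  3 = 3 · 1 + 0
gcd(578, 111) = 1.
Track Bezout coefficients alongside the remainders: start with r₀ = 578 = a·1 + b·0 (s = 1, t = 0) and r₁ = 111 = a·0 + b·1 (s = 0, t = 1); each new remainder r_{k+1} = r_{k-1} − q_k·r_k inherits s_{k+1} = s_{k-1} − q_k·s_k, t_{k+1} = t_{k-1} − q_k·t_k, so r_k = a·s_k + b·t_k at every step:
  q = 5: r = 23, s = 1 − 5·0 = 1, t = 0 − 5·1 = -5  (check: 578·1 + 111·(-5) = 23)
  q = 4: r = 19, s = 0 − 4·1 = -4, t = 1 − 4·(-5) = 21  (check: 578·(-4) + 111·21 = 19)
  q = 1: r = 4, s = 1 − 1·(-4) = 5, t = -5 − 1·21 = -26  (check: 578·5 + 111·(-26) = 4)
  q = 4: r = 3, s = -4 − 4·5 = -24, t = 21 − 4·(-26) = 125  (check: 578·(-24) + 111·125 = 3)
  q = 1: r = 1, s = 5 − 1·(-24) = 29, t = -26 − 1·125 = -151  (check: 578·29 + 111·(-151) = 1)
The row with r = 1 (the gcd) gives the Bezout coefficients s = 29, t = -151.
Result: 578 · (29) + 111 · (-151) = 1.

gcd(578, 111) = 1; s = 29, t = -151 (check: 578·29 + 111·(-151) = 1).


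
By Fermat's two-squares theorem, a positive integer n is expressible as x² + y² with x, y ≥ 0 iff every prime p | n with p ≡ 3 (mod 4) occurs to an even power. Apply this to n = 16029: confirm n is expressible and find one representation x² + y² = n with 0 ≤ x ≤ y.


Step 1: Factor n = 16029 = 3^2 · 13 · 137.
Step 2: Check the mod-4 condition on each prime factor: 3 ≡ 3 (mod 4), exponent 2 (must be even); 13 ≡ 1 (mod 4), exponent 1; 137 ≡ 1 (mod 4), exponent 1.
All primes ≡ 3 (mod 4) appear to even exponent (or don't appear), so by the two-squares theorem n IS expressible as a sum of two squares.
Step 3: Build a representation. Group n = k² · m with k = 3 and m = 13 · 137 = 1781 (a product of primes ≡ 1 (mod 4)); a representation of m scales to one of n via (k·x)² + (k·y)² = k²(x² + y²). Each prime p ≡ 1 (mod 4) is itself a sum of two squares; find a² by testing p − a² for a perfect square:
  13: 13 − 1² = 12, 13 − 2² = 9 = 3² ⇒ 13 = 2² + 3².
  137: 137 − 1² = 136, 137 − 2² = 133, 137 − 3² = 128, 137 − 4² = 121 = 11² ⇒ 137 = 4² + 11².
  Combine using the Brahmagupta–Fibonacci identity (a² + b²)(c² + d²) = (ac − bd)² + (ad + bc)² = (ac + bd)² + (ad − bc)²:
  13 · 137 = 1781: from (2² + 3²)(4² + 11²), take (2·4 − 3·11, 2·11 + 3·4) = (8 − 33, 22 + 12) = (-25, 34); dropping signs (only squares matter) gives (25, 34); check 25² + 34² = 625 + 1156 = 1781 ✓.
  Scale by k = 3: (3·25, 3·34) = (75, 102).
Step 4: Order so x ≤ y and verify: 75² + 102² = 5625 + 10404 = 16029 = n. ✓

n = 16029 = 75² + 102² (one valid representation with x ≤ y).


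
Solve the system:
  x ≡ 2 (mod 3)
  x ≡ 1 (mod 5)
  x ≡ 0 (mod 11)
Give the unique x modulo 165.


Moduli 3, 5, 11 are pairwise coprime; by CRT there is a unique solution modulo M = 3 · 5 · 11 = 165.
Solve pairwise, accumulating the modulus:
  Start with x ≡ 2 (mod 3).
  Combine with x ≡ 1 (mod 5): since gcd(3, 5) = 1, we get a unique residue mod 15.
    Write x = 2 + 3·t and substitute into x ≡ 1 (mod 5): 3·t ≡ 1 − 2 = -1 (mod 5).
    Reduce coefficients mod 5: 3·t ≡ 4 (mod 5).
    The inverse of 3 mod 5 is 2 (since 3·2 = 6 = 1·5 + 1), so t ≡ 2·4 = 8 ≡ 3 (mod 5).
    Then x = 2 + 3·3 = 11, valid modulo lcm(3, 5) = 15: x ≡ 11 (mod 15).
  Combine with x ≡ 0 (mod 11): since gcd(15, 11) = 1, we get a unique residue mod 165.
    Write x = 11 + 15·t and substitute into x ≡ 0 (mod 11): 15·t ≡ 0 − 11 = -11 (mod 11).
    Reduce coefficients mod 11: 4·t ≡ 0 (mod 11).
    The inverse of 4 mod 11 is 3 (since 4·3 = 12 = 1·11 + 1), so t ≡ 3·0 = 0 ≡ 0 (mod 11).
    Then x = 11 + 15·0 = 11, valid modulo lcm(15, 11) = 165: x ≡ 11 (mod 165).
Verify: 11 mod 3 = 2 ✓, 11 mod 5 = 1 ✓, 11 mod 11 = 0 ✓.

x ≡ 11 (mod 165).


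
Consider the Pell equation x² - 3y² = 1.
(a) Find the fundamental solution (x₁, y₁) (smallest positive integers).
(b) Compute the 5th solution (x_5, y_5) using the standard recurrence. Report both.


Step 1: Find the fundamental solution (x₁, y₁) of x² - 3y² = 1.
  Expand √3 as a continued fraction. a₀ = ⌊√3⌋ = 1; iterate m_{k+1} = d_k·a_k − m_k, d_{k+1} = (3 − m_{k+1}²)/d_k, a_{k+1} = ⌊(a₀ + m_{k+1})/d_{k+1}⌋ (starting m₀ = 0, d₀ = 1), with convergents p_k = a_k·p_{k-1} + p_{k-2}, q_k = a_k·q_{k-1} + q_{k-2} (p₋₁ = 1, q₋₁ = 0):
  k = 0: a₀ = 1; p₀/q₀ = 1/1; p₀² − 3·q₀² = 1 − 3 = -2.
  k = 1: m = 1, d = 2, a = ⌊(1 + 1)/2⌋ = 1; p/q = (1·1 + 1)/(1·1 + 0) = 2/1; p² − 3·q² = 4 − 3 = 1.
  The first convergent with p² − 3·q² = 1 gives the fundamental solution (x₁, y₁) = (2, 1).
Step 2: Apply the recurrence (x_{n+1}, y_{n+1}) = (x₁x_n + 3y₁y_n, x₁y_n + y₁x_n) repeatedly.
  From (x_1, y_1) = (2, 1): x_2 = 2·2 + 3·1·1 = 7; y_2 = 2·1 + 1·2 = 4.
  From (x_2, y_2) = (7, 4): x_3 = 2·7 + 3·1·4 = 26; y_3 = 2·4 + 1·7 = 15.
  From (x_3, y_3) = (26, 15): x_4 = 2·26 + 3·1·15 = 97; y_4 = 2·15 + 1·26 = 56.
  From (x_4, y_4) = (97, 56): x_5 = 2·97 + 3·1·56 = 362; y_5 = 2·56 + 1·97 = 209.
Step 3: Verify x_5² - 3·y_5² = 131044 - 131043 = 1 (should be 1). ✓

(x_1, y_1) = (2, 1); (x_5, y_5) = (362, 209).


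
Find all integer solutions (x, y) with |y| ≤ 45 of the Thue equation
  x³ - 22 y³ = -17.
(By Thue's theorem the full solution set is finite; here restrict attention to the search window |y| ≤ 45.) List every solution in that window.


The equation is x³ - 22y³ = -17. For fixed y, x³ = 22·y³ − 17, so a solution requires the RHS to be a perfect cube.
Strategy: iterate y from -45 to 45, compute RHS = 22·y³ − 17, and check whether it is a (positive or negative) perfect cube.
Check small values of y:
  y = 0: RHS = -17 is not a perfect cube.
  y = 1: RHS = 5 is not a perfect cube.
  y = -1: RHS = -39 is not a perfect cube.
  y = 2: RHS = 159 is not a perfect cube.
  y = -2: RHS = -193 is not a perfect cube.
  y = 3: RHS = 577 is not a perfect cube.
  y = -3: RHS = -611 is not a perfect cube.
Continuing the search up to |y| = 45 finds no solutions either.
No (x, y) in the scanned range satisfies the equation.

No integer solutions with |y| ≤ 45.


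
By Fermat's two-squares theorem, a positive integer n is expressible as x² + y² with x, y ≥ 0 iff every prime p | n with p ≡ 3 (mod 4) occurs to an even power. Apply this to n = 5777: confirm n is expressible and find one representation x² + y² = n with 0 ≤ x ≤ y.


Step 1: Factor n = 5777 = 53 · 109.
Step 2: Check the mod-4 condition on each prime factor: 53 ≡ 1 (mod 4), exponent 1; 109 ≡ 1 (mod 4), exponent 1.
All primes ≡ 3 (mod 4) appear to even exponent (or don't appear), so by the two-squares theorem n IS expressible as a sum of two squares.
Step 3: Build a representation. Here n = 53 · 109 is a product of primes ≡ 1 (mod 4). Each prime p ≡ 1 (mod 4) is itself a sum of two squares; find a² by testing p − a² for a perfect square:
  53: 53 − 1² = 52, 53 − 2² = 49 = 7² ⇒ 53 = 2² + 7².
  109: 109 − 1² = 108, 109 − 2² = 105, 109 − 3² = 100 = 10² ⇒ 109 = 3² + 10².
  Combine using the Brahmagupta–Fibonacci identity (a² + b²)(c² + d²) = (ac − bd)² + (ad + bc)² = (ac + bd)² + (ad − bc)²:
  53 · 109 = 5777: from (2² + 7²)(3² + 10²), take (2·3 − 7·10, 2·10 + 7·3) = (6 − 70, 20 + 21) = (-64, 41); dropping signs (only squares matter) gives (64, 41); check 64² + 41² = 4096 + 1681 = 5777 ✓.
Step 4: Order so x ≤ y and verify: 41² + 64² = 1681 + 4096 = 5777 = n. ✓

n = 5777 = 41² + 64² (one valid representation with x ≤ y).


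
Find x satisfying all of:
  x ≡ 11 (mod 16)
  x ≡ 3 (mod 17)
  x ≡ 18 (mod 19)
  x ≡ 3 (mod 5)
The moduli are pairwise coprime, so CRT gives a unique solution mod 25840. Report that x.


Product of moduli M = 16 · 17 · 19 · 5 = 25840.
Merge one congruence at a time:
  Start: x ≡ 11 (mod 16).
  Combine with x ≡ 3 (mod 17); new modulus lcm = 272.
    Write x = 11 + 16·t and substitute into x ≡ 3 (mod 17): 16·t ≡ 3 − 11 = -8 (mod 17).
    Reduce coefficients mod 17: 16·t ≡ 9 (mod 17).
    The inverse of 16 mod 17 is 16 (since 16·16 = 256 = 15·17 + 1), so t ≡ 16·9 = 144 ≡ 8 (mod 17).
    Then x = 11 + 16·8 = 139, valid modulo lcm(16, 17) = 272: x ≡ 139 (mod 272).
  Combine with x ≡ 18 (mod 19); new modulus lcm = 5168.
    Write x = 139 + 272·t and substitute into x ≡ 18 (mod 19): 272·t ≡ 18 − 139 = -121 (mod 19).
    Reduce coefficients mod 19: 6·t ≡ 12 (mod 19).
    The inverse of 6 mod 19 is 16 (since 6·16 = 96 = 5·19 + 1), so t ≡ 16·12 = 192 ≡ 2 (mod 19).
    Then x = 139 + 272·2 = 683, valid modulo lcm(272, 19) = 5168: x ≡ 683 (mod 5168).
  Combine with x ≡ 3 (mod 5); new modulus lcm = 25840.
    Write x = 683 + 5168·t and substitute into x ≡ 3 (mod 5): 5168·t ≡ 3 − 683 = -680 (mod 5).
    Reduce coefficients mod 5: 3·t ≡ 0 (mod 5).
    The inverse of 3 mod 5 is 2 (since 3·2 = 6 = 1·5 + 1), so t ≡ 2·0 = 0 ≡ 0 (mod 5).
    Then x = 683 + 5168·0 = 683, valid modulo lcm(5168, 5) = 25840: x ≡ 683 (mod 25840).
Verify against each original: 683 mod 16 = 11, 683 mod 17 = 3, 683 mod 19 = 18, 683 mod 5 = 3.

x ≡ 683 (mod 25840).


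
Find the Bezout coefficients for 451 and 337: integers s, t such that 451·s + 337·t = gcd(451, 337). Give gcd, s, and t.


Euclidean algorithm on (451, 337) — divide until remainder is 0:
  451 = 1 · 337 + 114
  337 = 2 · 114 + 109
  114 = 1 · 109 + 5
  109 = 21 · 5 + 4
  5 = 1 · 4 + 1
  4 = 4 · 1 + 0
gcd(451, 337) = 1.
Track Bezout coefficients alongside the remainders: start with r₀ = 451 = a·1 + b·0 (s = 1, t = 0) and r₁ = 337 = a·0 + b·1 (s = 0, t = 1); each new remainder r_{k+1} = r_{k-1} − q_k·r_k inherits s_{k+1} = s_{k-1} − q_k·s_k, t_{k+1} = t_{k-1} − q_k·t_k, so r_k = a·s_k + b·t_k at every step:
  q = 1: r = 114, s = 1 − 1·0 = 1, t = 0 − 1·1 = -1  (check: 451·1 + 337·(-1) = 114)
  q = 2: r = 109, s = 0 − 2·1 = -2, t = 1 − 2·(-1) = 3  (check: 451·(-2) + 337·3 = 109)
  q = 1: r = 5, s = 1 − 1·(-2) = 3, t = -1 − 1·3 = -4  (check: 451·3 + 337·(-4) = 5)
  q = 21: r = 4, s = -2 − 21·3 = -65, t = 3 − 21·(-4) = 87  (check: 451·(-65) + 337·87 = 4)
  q = 1: r = 1, s = 3 − 1·(-65) = 68, t = -4 − 1·87 = -91  (check: 451·68 + 337·(-91) = 1)
The row with r = 1 (the gcd) gives the Bezout coefficients s = 68, t = -91.
Result: 451 · (68) + 337 · (-91) = 1.

gcd(451, 337) = 1; s = 68, t = -91 (check: 451·68 + 337·(-91) = 1).


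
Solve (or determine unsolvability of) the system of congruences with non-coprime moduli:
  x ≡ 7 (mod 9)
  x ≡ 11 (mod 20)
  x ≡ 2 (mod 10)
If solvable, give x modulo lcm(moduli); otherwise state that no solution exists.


Moduli 9, 20, 10 are not pairwise coprime, so CRT works modulo lcm(m_i) when all pairwise compatibility conditions hold.
Pairwise compatibility: gcd(m_i, m_j) must divide a_i - a_j for every pair.
Merge one congruence at a time:
  Start: x ≡ 7 (mod 9).
  Combine with x ≡ 11 (mod 20): gcd(9, 20) = 1; 11 - 7 = 4, which IS divisible by 1, so compatible.
    Write x = 7 + 9·t and substitute into x ≡ 11 (mod 20): 9·t ≡ 11 − 7 = 4 (mod 20).
    The inverse of 9 mod 20 is 9 (since 9·9 = 81 = 4·20 + 1), so t ≡ 9·4 = 36 ≡ 16 (mod 20).
    Then x = 7 + 9·16 = 151, valid modulo lcm(9, 20) = 180: x ≡ 151 (mod 180).
  Combine with x ≡ 2 (mod 10): gcd(180, 10) = 10, and 2 - 151 = -149 is NOT divisible by 10.
    ⇒ system is inconsistent (no integer solution).

No solution (the system is inconsistent).


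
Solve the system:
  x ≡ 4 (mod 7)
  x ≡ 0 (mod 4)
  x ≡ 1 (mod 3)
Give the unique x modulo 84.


Moduli 7, 4, 3 are pairwise coprime; by CRT there is a unique solution modulo M = 7 · 4 · 3 = 84.
Solve pairwise, accumulating the modulus:
  Start with x ≡ 4 (mod 7).
  Combine with x ≡ 0 (mod 4): since gcd(7, 4) = 1, we get a unique residue mod 28.
    Write x = 4 + 7·t and substitute into x ≡ 0 (mod 4): 7·t ≡ 0 − 4 = -4 (mod 4).
    Reduce coefficients mod 4: 3·t ≡ 0 (mod 4).
    The inverse of 3 mod 4 is 3 (since 3·3 = 9 = 2·4 + 1), so t ≡ 3·0 = 0 ≡ 0 (mod 4).
    Then x = 4 + 7·0 = 4, valid modulo lcm(7, 4) = 28: x ≡ 4 (mod 28).
  Combine with x ≡ 1 (mod 3): since gcd(28, 3) = 1, we get a unique residue mod 84.
    Write x = 4 + 28·t and substitute into x ≡ 1 (mod 3): 28·t ≡ 1 − 4 = -3 (mod 3).
    Reduce coefficients mod 3: 1·t ≡ 0 (mod 3).
    So t ≡ 0 (mod 3).
    Then x = 4 + 28·0 = 4, valid modulo lcm(28, 3) = 84: x ≡ 4 (mod 84).
Verify: 4 mod 7 = 4 ✓, 4 mod 4 = 0 ✓, 4 mod 3 = 1 ✓.

x ≡ 4 (mod 84).


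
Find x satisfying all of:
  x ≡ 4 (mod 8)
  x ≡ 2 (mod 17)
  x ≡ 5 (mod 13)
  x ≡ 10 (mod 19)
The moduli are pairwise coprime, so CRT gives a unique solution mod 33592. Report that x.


Product of moduli M = 8 · 17 · 13 · 19 = 33592.
Merge one congruence at a time:
  Start: x ≡ 4 (mod 8).
  Combine with x ≡ 2 (mod 17); new modulus lcm = 136.
    Write x = 4 + 8·t and substitute into x ≡ 2 (mod 17): 8·t ≡ 2 − 4 = -2 (mod 17).
    Reduce coefficients mod 17: 8·t ≡ 15 (mod 17).
    The inverse of 8 mod 17 is 15 (since 8·15 = 120 = 7·17 + 1), so t ≡ 15·15 = 225 ≡ 4 (mod 17).
    Then x = 4 + 8·4 = 36, valid modulo lcm(8, 17) = 136: x ≡ 36 (mod 136).
  Combine with x ≡ 5 (mod 13); new modulus lcm = 1768.
    Write x = 36 + 136·t and substitute into x ≡ 5 (mod 13): 136·t ≡ 5 − 36 = -31 (mod 13).
    Reduce coefficients mod 13: 6·t ≡ 8 (mod 13).
    The inverse of 6 mod 13 is 11 (since 6·11 = 66 = 5·13 + 1), so t ≡ 11·8 = 88 ≡ 10 (mod 13).
    Then x = 36 + 136·10 = 1396, valid modulo lcm(136, 13) = 1768: x ≡ 1396 (mod 1768).
  Combine with x ≡ 10 (mod 19); new modulus lcm = 33592.
    Write x = 1396 + 1768·t and substitute into x ≡ 10 (mod 19): 1768·t ≡ 10 − 1396 = -1386 (mod 19).
    Reduce coefficients mod 19: 1·t ≡ 1 (mod 19).
    So t ≡ 1 (mod 19).
    Then x = 1396 + 1768·1 = 3164, valid modulo lcm(1768, 19) = 33592: x ≡ 3164 (mod 33592).
Verify against each original: 3164 mod 8 = 4, 3164 mod 17 = 2, 3164 mod 13 = 5, 3164 mod 19 = 10.

x ≡ 3164 (mod 33592).


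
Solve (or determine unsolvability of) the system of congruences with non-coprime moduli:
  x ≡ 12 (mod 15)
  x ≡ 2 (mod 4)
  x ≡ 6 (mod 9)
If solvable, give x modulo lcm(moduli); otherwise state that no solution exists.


Moduli 15, 4, 9 are not pairwise coprime, so CRT works modulo lcm(m_i) when all pairwise compatibility conditions hold.
Pairwise compatibility: gcd(m_i, m_j) must divide a_i - a_j for every pair.
Merge one congruence at a time:
  Start: x ≡ 12 (mod 15).
  Combine with x ≡ 2 (mod 4): gcd(15, 4) = 1; 2 - 12 = -10, which IS divisible by 1, so compatible.
    Write x = 12 + 15·t and substitute into x ≡ 2 (mod 4): 15·t ≡ 2 − 12 = -10 (mod 4).
    Reduce coefficients mod 4: 3·t ≡ 2 (mod 4).
    The inverse of 3 mod 4 is 3 (since 3·3 = 9 = 2·4 + 1), so t ≡ 3·2 = 6 ≡ 2 (mod 4).
    Then x = 12 + 15·2 = 42, valid modulo lcm(15, 4) = 60: x ≡ 42 (mod 60).
  Combine with x ≡ 6 (mod 9): gcd(60, 9) = 3; 6 - 42 = -36, which IS divisible by 3, so compatible.
    Write x = 42 + 60·t and substitute into x ≡ 6 (mod 9): 60·t ≡ 6 − 42 = -36 (mod 9).
    Divide the congruence (and modulus) by g = 3: 20·t ≡ -12 (mod 3).
    Reduce coefficients mod 3: 2·t ≡ 0 (mod 3).
    The inverse of 2 mod 3 is 2 (since 2·2 = 4 = 1·3 + 1), so t ≡ 2·0 = 0 ≡ 0 (mod 3).
    Then x = 42 + 60·0 = 42, valid modulo lcm(60, 9) = 180: x ≡ 42 (mod 180).
Verify: 42 mod 15 = 12, 42 mod 4 = 2, 42 mod 9 = 6.

x ≡ 42 (mod 180).


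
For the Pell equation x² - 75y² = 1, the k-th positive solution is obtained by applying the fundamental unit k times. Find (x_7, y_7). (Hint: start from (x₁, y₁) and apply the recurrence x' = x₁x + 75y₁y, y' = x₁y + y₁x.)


Step 1: Find the fundamental solution (x₁, y₁) of x² - 75y² = 1.
  Expand √75 as a continued fraction. a₀ = ⌊√75⌋ = 8; iterate m_{k+1} = d_k·a_k − m_k, d_{k+1} = (75 − m_{k+1}²)/d_k, a_{k+1} = ⌊(a₀ + m_{k+1})/d_{k+1}⌋ (starting m₀ = 0, d₀ = 1), with convergents p_k = a_k·p_{k-1} + p_{k-2}, q_k = a_k·q_{k-1} + q_{k-2} (p₋₁ = 1, q₋₁ = 0):
  k = 0: a₀ = 8; p₀/q₀ = 8/1; p₀² − 75·q₀² = 64 − 75 = -11.
  k = 1: m = 8, d = 11, a = ⌊(8 + 8)/11⌋ = 1; p/q = (1·8 + 1)/(1·1 + 0) = 9/1; p² − 75·q² = 81 − 75 = 6.
  k = 2: m = 3, d = 6, a = ⌊(8 + 3)/6⌋ = 1; p/q = (1·9 + 8)/(1·1 + 1) = 17/2; p² − 75·q² = 289 − 300 = -11.
  k = 3: m = 3, d = 11, a = ⌊(8 + 3)/11⌋ = 1; p/q = (1·17 + 9)/(1·2 + 1) = 26/3; p² − 75·q² = 676 − 675 = 1.
  The first convergent with p² − 75·q² = 1 gives the fundamental solution (x₁, y₁) = (26, 3).
Step 2: Apply the recurrence (x_{n+1}, y_{n+1}) = (x₁x_n + 75y₁y_n, x₁y_n + y₁x_n) repeatedly.
  From (x_1, y_1) = (26, 3): x_2 = 26·26 + 75·3·3 = 1351; y_2 = 26·3 + 3·26 = 156.
  From (x_2, y_2) = (1351, 156): x_3 = 26·1351 + 75·3·156 = 70226; y_3 = 26·156 + 3·1351 = 8109.
  From (x_3, y_3) = (70226, 8109): x_4 = 26·70226 + 75·3·8109 = 3650401; y_4 = 26·8109 + 3·70226 = 421512.
  From (x_4, y_4) = (3650401, 421512): x_5 = 26·3650401 + 75·3·421512 = 189750626; y_5 = 26·421512 + 3·3650401 = 21910515.
  From (x_5, y_5) = (189750626, 21910515): x_6 = 26·189750626 + 75·3·21910515 = 9863382151; y_6 = 26·21910515 + 3·189750626 = 1138925268.
  From (x_6, y_6) = (9863382151, 1138925268): x_7 = 26·9863382151 + 75·3·1138925268 = 512706121226; y_7 = 26·1138925268 + 3·9863382151 = 59202203421.
Step 3: Verify x_7² - 75·y_7² = 262867566742609807743076 - 262867566742609807743075 = 1 (should be 1). ✓

(x_1, y_1) = (26, 3); (x_7, y_7) = (512706121226, 59202203421).


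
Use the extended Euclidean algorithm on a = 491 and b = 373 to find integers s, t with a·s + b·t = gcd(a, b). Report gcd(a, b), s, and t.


Euclidean algorithm on (491, 373) — divide until remainder is 0:
  491 = 1 · 373 + 118
  373 = 3 · 118 + 19
  118 = 6 · 19 + 4
  19 = 4 · 4 + 3
  4 = 1 · 3 + 1
  3 = 3 · 1 + 0
gcd(491, 373) = 1.
Track Bezout coefficients alongside the remainders: start with r₀ = 491 = a·1 + b·0 (s = 1, t = 0) and r₁ = 373 = a·0 + b·1 (s = 0, t = 1); each new remainder r_{k+1} = r_{k-1} − q_k·r_k inherits s_{k+1} = s_{k-1} − q_k·s_k, t_{k+1} = t_{k-1} − q_k·t_k, so r_k = a·s_k + b·t_k at every step:
  q = 1: r = 118, s = 1 − 1·0 = 1, t = 0 − 1·1 = -1  (check: 491·1 + 373·(-1) = 118)
  q = 3: r = 19, s = 0 − 3·1 = -3, t = 1 − 3·(-1) = 4  (check: 491·(-3) + 373·4 = 19)
  q = 6: r = 4, s = 1 − 6·(-3) = 19, t = -1 − 6·4 = -25  (check: 491·19 + 373·(-25) = 4)
  q = 4: r = 3, s = -3 − 4·19 = -79, t = 4 − 4·(-25) = 104  (check: 491·(-79) + 373·104 = 3)
  q = 1: r = 1, s = 19 − 1·(-79) = 98, t = -25 − 1·104 = -129  (check: 491·98 + 373·(-129) = 1)
The row with r = 1 (the gcd) gives the Bezout coefficients s = 98, t = -129.
Result: 491 · (98) + 373 · (-129) = 1.

gcd(491, 373) = 1; s = 98, t = -129 (check: 491·98 + 373·(-129) = 1).
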